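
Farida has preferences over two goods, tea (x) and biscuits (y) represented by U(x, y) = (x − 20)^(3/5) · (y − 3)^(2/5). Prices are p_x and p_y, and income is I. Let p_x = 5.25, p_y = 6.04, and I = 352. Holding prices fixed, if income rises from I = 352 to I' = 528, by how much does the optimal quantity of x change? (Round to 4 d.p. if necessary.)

After buying the subsistence bundle (20, 3), a share 0.6 of the remaining income goes to x: x* = 20 + 0.6·(I − 20p_x − 3p_y)/p_x.
Discretionary income = 352 − 20·5.25 − 3·6.04 = 228.88; x* = 20 + 0.6·228.88/5.25 = 46.1577.
At I' = 528: x* = 66.272. Change: 66.272 − 46.1577 = 20.1143.

Δx* = 20.1143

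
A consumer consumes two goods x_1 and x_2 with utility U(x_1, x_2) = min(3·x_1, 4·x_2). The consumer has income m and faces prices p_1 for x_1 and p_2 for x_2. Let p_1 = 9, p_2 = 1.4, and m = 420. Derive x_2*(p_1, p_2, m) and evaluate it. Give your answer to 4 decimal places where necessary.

With perfect complements, no substitution: consume in ratio x_1:x_2 = 4:3.
Budget: p_1·x_1 + p_2·(3/4)·x_1 = m, so (4·p_1 + 3·p_2)·x_1 = 4·m.
Demand: x_1*(p_1,p_2,m) = 4·m/(4·p_1 + 3·p_2), x_2* = 3·m/(4·p_1 + 3·p_2).
Here 4·9 + 3·1.4 = 40.2, giving x_2* = 31.3433.

x_2* = 31.3433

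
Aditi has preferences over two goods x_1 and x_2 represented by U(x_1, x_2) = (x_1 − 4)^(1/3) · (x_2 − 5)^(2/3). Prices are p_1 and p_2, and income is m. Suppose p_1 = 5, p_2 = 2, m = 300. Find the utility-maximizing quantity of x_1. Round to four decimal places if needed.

x_1* = 22

After buying the subsistence bundle (4, 5), a share 1/3 of the remaining income goes to x_1: x_1* = 4 + 1/3·(m − 4p_1 − 5p_2)/p_1.
Discretionary income = 300 − 4·5 − 5·2 = 270; x_1* = 4 + 1/3·270/5 = 22.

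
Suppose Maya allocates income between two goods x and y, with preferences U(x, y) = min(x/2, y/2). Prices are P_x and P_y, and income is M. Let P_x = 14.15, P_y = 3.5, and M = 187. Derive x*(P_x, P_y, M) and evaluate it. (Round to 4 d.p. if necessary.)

Leontief preferences: the optimum is at the kink where x/2 = y/2, i.e. y = x.
Budget: P_x·x + P_y·x = M, so (2·P_x + 2·P_y)·x = 2·M.
Demand: x*(P_x,P_y,M) = 2·M/(2·P_x + 2·P_y), y* = 2·M/(2·P_x + 2·P_y).
Here 2·14.15 + 2·3.5 = 35.3, giving x* = 10.5949.

x* = 10.5949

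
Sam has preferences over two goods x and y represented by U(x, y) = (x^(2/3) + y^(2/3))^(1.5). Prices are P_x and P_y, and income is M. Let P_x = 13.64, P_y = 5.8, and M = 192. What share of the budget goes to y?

share on y = 0.8469

MU_x ∝ x^(-1/3), MU_y ∝ y^(-1/3), so MRS = (y/x)^(1/3) = P_x/P_y.
Hence y/x = (P_x/P_y)^(1/(1/3)), i.e. raised to the 3 power.
Substitute y = (y/x)·x into the budget: x* = M/(P_x + P_y·(y/x)).
Numerically y/x = 13.006461, so x* = 192/(13.64 + 5.8·13.006461) = 2.1554 and y* = 13.006461·2.1554 = 28.0345.
Expenditure on y: 5.8·28.0345 = 162.6; share = 0.8469.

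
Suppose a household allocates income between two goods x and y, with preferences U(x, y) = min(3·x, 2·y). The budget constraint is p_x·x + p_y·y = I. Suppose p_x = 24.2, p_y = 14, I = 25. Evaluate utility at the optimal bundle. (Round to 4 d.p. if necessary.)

V = 1.6593

Leontief preferences: the optimum is at the kink where x/2 = y/3, i.e. y = (3/2)·x.
Budget: p_x·x + p_y·(3/2)·x = I, so (2·p_x + 3·p_y)·x = 2·I.
Demand: x*(p_x,p_y,I) = 2·I/(2·p_x + 3·p_y), y* = 3·I/(2·p_x + 3·p_y).
Here 2·24.2 + 3·14 = 90.4, giving x* = 0.5531 and y* = 0.8296.
Utility at the optimum: U(0.5531, 0.8296) = 1.6593.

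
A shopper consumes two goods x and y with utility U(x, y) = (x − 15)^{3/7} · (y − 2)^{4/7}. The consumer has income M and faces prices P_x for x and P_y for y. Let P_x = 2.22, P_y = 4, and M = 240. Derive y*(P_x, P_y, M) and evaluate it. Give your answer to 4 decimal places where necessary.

This is Cobb-Douglas in (x−15, y−2): tangency gives 3/7·P_y·(y−2) = 4/7·P_x·(x−15).
Substituting into the budget: x* = 15 + 3/7·(M − 15·P_x − 2·P_y)/P_x, and y* = 2 + 4/7·(…)/P_y.
Discretionary income = 240 − 15·2.22 − 2·4 = 198.7; y* = 2 + 4/7·198.7/4 = 30.3857.

y* = 30.3857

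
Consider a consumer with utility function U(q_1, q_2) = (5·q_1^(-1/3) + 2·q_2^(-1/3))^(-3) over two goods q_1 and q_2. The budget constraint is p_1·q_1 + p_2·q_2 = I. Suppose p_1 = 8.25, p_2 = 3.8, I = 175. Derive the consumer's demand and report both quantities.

From the CES first-order condition, (5/2)·(q_2/q_1)^(4/3) = p_1/p_2.
Solve for the ratio: q_2/q_1 = [(2/5)·p_1/p_2]^(0.75).
With the ratio pinned down, the budget gives q_1* = I/(p_1 + p_2·(q_2/q_1)) and q_2* = (q_2/q_1)·q_1*.
Numerically q_2/q_1 = 0.899597, so q_1* = 175/(8.25 + 3.8·0.899597) = 14.9977 and q_2* = 0.899597·14.9977 = 13.4919.

q_1* = 14.9977, q_2* = 13.4919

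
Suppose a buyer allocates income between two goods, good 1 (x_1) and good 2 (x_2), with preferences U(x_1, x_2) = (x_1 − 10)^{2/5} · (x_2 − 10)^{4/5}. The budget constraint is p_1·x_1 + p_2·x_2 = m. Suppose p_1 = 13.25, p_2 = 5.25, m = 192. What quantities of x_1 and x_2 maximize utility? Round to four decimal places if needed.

x_1* = 10.1761, x_2* = 10.8889

Substituting into the budget: x_1* = 10 + 1/3·(m − 10·p_1 − 10·p_2)/p_1, and x_2* = 10 + 2/3·(…)/p_2.
Discretionary income = 192 − 10·13.25 − 10·5.25 = 7; x_1* = 10 + 1/3·7/13.25 = 10.1761; x_2* = 10 + 2/3·7/5.25 = 10.8889.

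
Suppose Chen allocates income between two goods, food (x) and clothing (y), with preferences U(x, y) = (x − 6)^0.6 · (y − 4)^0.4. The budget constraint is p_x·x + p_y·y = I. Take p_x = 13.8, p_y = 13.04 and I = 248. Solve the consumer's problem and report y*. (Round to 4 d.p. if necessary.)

This is Cobb-Douglas in (x−6, y−4): tangency gives 0.6·p_y·(y−4) = 0.4·p_x·(x−6).
After buying the subsistence bundle (6, 4), a share 0.6 of the remaining income goes to x: x* = 6 + 0.6·(I − 6p_x − 4p_y)/p_x.
Discretionary income = 248 − 6·13.8 − 4·13.04 = 113.04; y* = 4 + 0.4·113.04/13.04 = 7.4675.

y* = 7.4675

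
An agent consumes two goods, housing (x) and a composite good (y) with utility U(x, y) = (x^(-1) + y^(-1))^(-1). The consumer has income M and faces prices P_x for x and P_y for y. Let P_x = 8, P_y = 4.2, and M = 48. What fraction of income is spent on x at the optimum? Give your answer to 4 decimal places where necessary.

From the CES first-order condition, (y/x)^(2) = P_x/P_y.
Hence y/x = (P_x/P_y)^(1/(2)), i.e. raised to the 0.5 power.
Substitute y = (y/x)·x into the budget: x* = M/(P_x + P_y·(y/x)).
Numerically y/x = 1.380131, so x* = 48/(8 + 4.2·1.380131) = 3.4791 and y* = 1.380131·3.4791 = 4.8017.
Expenditure on x: 8·3.4791 = 27.833; share = 0.5799.

share on x = 0.5799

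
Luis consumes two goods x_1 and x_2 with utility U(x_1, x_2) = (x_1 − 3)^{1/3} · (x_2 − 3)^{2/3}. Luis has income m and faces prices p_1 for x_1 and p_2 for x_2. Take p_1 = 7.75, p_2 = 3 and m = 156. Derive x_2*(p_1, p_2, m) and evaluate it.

This is Cobb-Douglas in (x_1−3, x_2−3): tangency gives 1/3·p_2·(x_2−3) = 2/3·p_1·(x_1−3).
After buying the subsistence bundle (3, 3), a share 1/3 of the remaining income goes to x_1: x_1* = 3 + 1/3·(m − 3p_1 − 3p_2)/p_1.
Discretionary income = 156 − 3·7.75 − 3·3 = 123.75; x_2* = 3 + 2/3·123.75/3 = 30.5.

x_2* = 30.5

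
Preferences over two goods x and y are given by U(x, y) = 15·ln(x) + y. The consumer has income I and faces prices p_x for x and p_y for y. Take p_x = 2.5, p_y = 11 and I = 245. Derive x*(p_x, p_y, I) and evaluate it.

So x*(p_x,p_y) = 15·p_y/p_x, independent of income; and y* = (I − 15·p_y)/p_y.
At the given prices: x* = 15·11/2.5 = 66.

x* = 66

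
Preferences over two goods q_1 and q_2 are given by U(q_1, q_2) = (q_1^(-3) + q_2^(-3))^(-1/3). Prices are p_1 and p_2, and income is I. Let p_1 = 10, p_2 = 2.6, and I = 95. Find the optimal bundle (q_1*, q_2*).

q_1* = 6.9643, q_2* = 9.7529

MRS = MU_q_1/MU_q_2 = (q_2/q_1)^(4). Set equal to p_1/p_2.
Hence q_2/q_1 = (p_1/p_2)^(1/(4)), i.e. raised to the 0.25 power.
With the ratio pinned down, the budget gives q_1* = I/(p_1 + p_2·(q_2/q_1)) and q_2* = (q_2/q_1)·q_1*.
Numerically q_2/q_1 = 1.400415, so q_1* = 95/(10 + 2.6·1.400415) = 6.9643 and q_2* = 1.400415·6.9643 = 9.7529.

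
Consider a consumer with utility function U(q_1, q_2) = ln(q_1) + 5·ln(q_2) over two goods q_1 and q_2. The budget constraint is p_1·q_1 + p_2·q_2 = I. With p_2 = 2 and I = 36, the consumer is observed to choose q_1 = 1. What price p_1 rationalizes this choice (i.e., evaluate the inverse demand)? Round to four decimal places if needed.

Tangency: MRS = (1/5)·q_2/q_1 = p_1/p_2.
So p_2·q_2 = 5·p_1·q_1; combined with the budget, a share 1/6 of income goes to q_1.
Demand: q_1*(p_1,p_2,I) = 1/6·I/p_1 and q_2* = 5/6·I/p_2.
Set q_1* = 1 in the demand function and solve for p_1: p_1 = 6.

p_1 = 6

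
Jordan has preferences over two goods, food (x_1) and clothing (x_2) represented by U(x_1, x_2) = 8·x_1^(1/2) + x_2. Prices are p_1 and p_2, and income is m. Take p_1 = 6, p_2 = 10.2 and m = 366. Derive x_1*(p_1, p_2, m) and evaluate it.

x_1* = 46.24

Utility is quasi-linear in x_2; the FOC for x_1 is 4/√x_1 = p_1/p_2.
Thus x_1* = (4·p_2/p_1)² — independent of m — with the rest of income spent on x_2.
Plugging in: x_1* = (4·10.2/6)² = 46.24.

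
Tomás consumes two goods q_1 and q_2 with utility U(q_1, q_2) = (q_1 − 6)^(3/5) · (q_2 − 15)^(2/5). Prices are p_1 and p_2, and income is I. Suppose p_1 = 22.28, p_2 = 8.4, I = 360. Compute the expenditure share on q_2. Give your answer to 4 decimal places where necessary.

share on q_2 = 0.4615

MRS = (3/2)·(q_2−15)/(q_1−6). Tangency with p_1/p_2 gives q_2−15 = (2/3)·(p_1/p_2)·(q_1−6).
Substituting into the budget: q_1* = 6 + 0.6·(I − 6·p_1 − 15·p_2)/p_1, and q_2* = 15 + 0.4·(…)/p_2.
Discretionary income = 360 − 6·22.28 − 15·8.4 = 100.32; q_1* = 6 + 0.6·100.32/22.28 = 8.7016; q_2* = 15 + 0.4·100.32/8.4 = 19.7771.
Expenditure on q_2: 8.4·19.7771 = 166.128; share = 0.4615.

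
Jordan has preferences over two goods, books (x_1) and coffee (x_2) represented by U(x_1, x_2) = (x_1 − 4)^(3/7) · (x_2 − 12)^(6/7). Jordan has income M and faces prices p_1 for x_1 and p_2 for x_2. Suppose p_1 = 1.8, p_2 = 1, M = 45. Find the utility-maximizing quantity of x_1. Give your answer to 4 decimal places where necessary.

Substituting into the budget: x_1* = 4 + 1/3·(M − 4·p_1 − 12·p_2)/p_1, and x_2* = 12 + 2/3·(…)/p_2.
Discretionary income = 45 − 4·1.8 − 12·1 = 25.8; x_1* = 4 + 1/3·25.8/1.8 = 8.7778.

x_1* = 8.7778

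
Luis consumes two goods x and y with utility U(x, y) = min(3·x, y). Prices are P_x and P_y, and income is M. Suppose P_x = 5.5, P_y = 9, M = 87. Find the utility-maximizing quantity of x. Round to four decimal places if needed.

x* = 2.6769

With perfect complements, no substitution: consume in ratio x:y = 1:3.
Budget: P_x·x + P_y·3·x = M, so (P_x + 3·P_y)·x = M.
Demand: x*(P_x,P_y,M) = M/(P_x + 3·P_y), y* = 3·M/(P_x + 3·P_y).
Here 5.5 + 3·9 = 32.5, giving x* = 2.6769.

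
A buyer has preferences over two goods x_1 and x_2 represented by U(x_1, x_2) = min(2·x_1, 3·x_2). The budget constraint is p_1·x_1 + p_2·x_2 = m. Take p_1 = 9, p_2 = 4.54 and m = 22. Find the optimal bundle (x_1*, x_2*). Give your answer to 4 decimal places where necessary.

x_1* = 1.8293, x_2* = 1.2195

With perfect complements, no substitution: consume in ratio x_1:x_2 = 3:2.
Budget: p_1·x_1 + p_2·(2/3)·x_1 = m, so (3·p_1 + 2·p_2)·x_1 = 3·m.
Demand: x_1*(p_1,p_2,m) = 3·m/(3·p_1 + 2·p_2), x_2* = 2·m/(3·p_1 + 2·p_2).
Here 3·9 + 2·4.54 = 36.08, giving x_1* = 1.8293 and x_2* = 1.2195.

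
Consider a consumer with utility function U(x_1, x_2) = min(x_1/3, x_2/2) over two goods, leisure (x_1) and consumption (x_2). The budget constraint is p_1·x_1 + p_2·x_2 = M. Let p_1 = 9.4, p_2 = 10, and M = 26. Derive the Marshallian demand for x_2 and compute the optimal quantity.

Leontief preferences: the optimum is at the kink where x_1/3 = x_2/2, i.e. x_2 = (2/3)·x_1.
Budget: p_1·x_1 + p_2·(2/3)·x_1 = M, so (3·p_1 + 2·p_2)·x_1 = 3·M.
Demand: x_1*(p_1,p_2,M) = 3·M/(3·p_1 + 2·p_2), x_2* = 2·M/(3·p_1 + 2·p_2).
Here 3·9.4 + 2·10 = 48.2, giving x_2* = 1.0788.

x_2* = 1.0788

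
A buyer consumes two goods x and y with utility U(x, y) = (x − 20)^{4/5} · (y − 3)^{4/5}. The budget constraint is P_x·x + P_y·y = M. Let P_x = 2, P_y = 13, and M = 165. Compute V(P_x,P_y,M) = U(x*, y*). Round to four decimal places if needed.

This is Cobb-Douglas in (x−20, y−3): tangency gives 0.8·P_y·(y−3) = 0.8·P_x·(x−20).
After buying the subsistence bundle (20, 3), a share 0.5 of the remaining income goes to x: x* = 20 + 0.5·(M − 20P_x − 3P_y)/P_x.
Discretionary income = 165 − 20·2 − 3·13 = 86; x* = 20 + 0.5·86/2 = 41.5; y* = 3 + 0.5·86/13 = 6.3077.
Utility at the optimum: U(41.5, 6.3077) = 30.3089.

V = 30.3089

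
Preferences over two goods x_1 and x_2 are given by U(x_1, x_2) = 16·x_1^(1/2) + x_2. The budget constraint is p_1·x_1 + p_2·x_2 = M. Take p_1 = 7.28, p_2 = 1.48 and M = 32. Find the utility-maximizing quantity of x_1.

x_1* = 2.6451

Set MRS = p_1/p_2: 8·x_1^(−1/2) = p_1/p_2.
Solve: √x_1 = 8·p_2/p_1, so x_1*(p_1,p_2) = (8·p_2/p_1)², and x_2* = (M − p_1·x_1*)/p_2.
Plugging in: x_1* = (8·1.48/7.28)² = 2.6451.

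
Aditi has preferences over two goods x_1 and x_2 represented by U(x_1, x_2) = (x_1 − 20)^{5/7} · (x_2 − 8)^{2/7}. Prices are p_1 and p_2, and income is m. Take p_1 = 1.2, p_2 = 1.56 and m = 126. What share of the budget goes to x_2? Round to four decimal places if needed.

This is Cobb-Douglas in (x_1−20, x_2−8): tangency gives 5/7·p_2·(x_2−8) = 2/7·p_1·(x_1−20).
After buying the subsistence bundle (20, 8), a share 5/7 of the remaining income goes to x_1: x_1* = 20 + 5/7·(m − 20p_1 − 8p_2)/p_1.
Discretionary income = 126 − 20·1.2 − 8·1.56 = 89.52; x_1* = 20 + 5/7·89.52/1.2 = 73.2857; x_2* = 8 + 2/7·89.52/1.56 = 24.3956.
Expenditure on x_2: 1.56·24.3956 = 38.0571; share = 0.302.

share on x_2 = 0.302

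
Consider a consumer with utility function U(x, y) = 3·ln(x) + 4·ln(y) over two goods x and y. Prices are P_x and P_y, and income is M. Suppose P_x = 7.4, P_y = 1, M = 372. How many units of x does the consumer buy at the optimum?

The MRS is (3/4)·y/x. Set MRS = P_x/P_y.
So 3·P_y·y = 4·P_x·x; combined with the budget, a share 3/7 of income goes to x.
Demand: x*(P_x,P_y,M) = 3/7·M/P_x and y* = 4/7·M/P_y.
At P_x=7.4, P_y=1, M=372: x* = 3/7·372/7.4 = 21.5444.

x* = 21.5444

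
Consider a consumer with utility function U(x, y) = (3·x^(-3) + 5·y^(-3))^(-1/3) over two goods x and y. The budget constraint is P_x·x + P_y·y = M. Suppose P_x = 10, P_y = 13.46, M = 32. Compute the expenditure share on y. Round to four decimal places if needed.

From the CES first-order condition, (3/5)·(y/x)^(4) = P_x/P_y.
Hence y/x = ((5/3)·P_x/P_y)^(1/(4)), i.e. raised to the 0.25 power.
Substitute y = (y/x)·x into the budget: x* = M/(P_x + P_y·(y/x)).
Numerically y/x = 1.054875, so x* = 32/(10 + 13.46·1.054875) = 1.3224 and y* = 1.054875·1.3224 = 1.395.
Expenditure on y: 13.46·1.395 = 18.7761; share = 0.5868.

share on y = 0.5868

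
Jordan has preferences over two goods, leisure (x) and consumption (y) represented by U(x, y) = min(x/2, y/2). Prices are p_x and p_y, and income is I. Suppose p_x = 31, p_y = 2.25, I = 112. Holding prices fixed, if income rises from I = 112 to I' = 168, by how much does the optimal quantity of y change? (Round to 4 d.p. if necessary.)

Δy* = 1.6842

Demand: x*(p_x,p_y,I) = 2·I/(2·p_x + 2·p_y), y* = 2·I/(2·p_x + 2·p_y).
Here 2·31 + 2·2.25 = 66.5, giving y* = 3.3684.
At I' = 168: y* = 5.0526. Change: 5.0526 − 3.3684 = 1.6842.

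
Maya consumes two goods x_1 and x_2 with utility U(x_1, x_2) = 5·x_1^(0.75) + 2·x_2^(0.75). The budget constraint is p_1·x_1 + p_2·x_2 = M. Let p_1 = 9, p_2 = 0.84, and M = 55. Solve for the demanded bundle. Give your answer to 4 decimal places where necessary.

x_1* = 0.1881, x_2* = 63.4607

Substitute x_2 = (x_2/x_1)·x_1 into the budget: x_1* = M/(p_1 + p_2·(x_2/x_1)).
Numerically x_2/x_1 = 337.359434, so x_1* = 55/(9 + 0.84·337.359434) = 0.1881 and x_2* = 337.359434·0.1881 = 63.4607.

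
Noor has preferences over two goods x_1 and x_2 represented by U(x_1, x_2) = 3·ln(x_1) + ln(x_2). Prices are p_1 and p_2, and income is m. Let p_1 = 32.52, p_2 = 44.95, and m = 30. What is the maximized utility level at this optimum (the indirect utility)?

The MRS is 3·x_2/x_1. Set MRS = p_1/p_2.
So 3·p_2·x_2 = p_1·x_1; combined with the budget, a share 0.75 of income goes to x_1.
Demand: x_1*(p_1,p_2,m) = 0.75·m/p_1 and x_2* = 0.25·m/p_2.
At p_1=32.52, p_2=44.95, m=30: x_1* = 0.75·30/32.52 = 0.6919, x_2* = 0.1669.
Utility at the optimum: U(0.6919, 0.1669) = -2.8957.

V = -2.8957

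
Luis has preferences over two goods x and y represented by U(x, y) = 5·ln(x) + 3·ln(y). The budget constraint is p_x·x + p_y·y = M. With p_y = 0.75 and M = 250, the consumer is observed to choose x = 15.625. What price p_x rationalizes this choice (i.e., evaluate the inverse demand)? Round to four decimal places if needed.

p_x = 10

MU_x/MU_y = (5·y)/(3·x); tangency sets this equal to p_x/p_y.
So 5·p_y·y = 3·p_x·x; combined with the budget, a share 0.625 of income goes to x.
Demand: x*(p_x,p_y,M) = 0.625·M/p_x and y* = 0.375·M/p_y.
Set x* = 15.625 in the demand function and solve for p_x: p_x = 10.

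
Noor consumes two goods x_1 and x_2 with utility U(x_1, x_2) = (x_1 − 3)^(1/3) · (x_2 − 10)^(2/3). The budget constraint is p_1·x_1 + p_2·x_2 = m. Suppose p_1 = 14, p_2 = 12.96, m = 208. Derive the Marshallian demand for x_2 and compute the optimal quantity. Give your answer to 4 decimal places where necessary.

x_2* = 11.8724

This is Cobb-Douglas in (x_1−3, x_2−10): tangency gives 1/3·p_2·(x_2−10) = 2/3·p_1·(x_1−3).
Substituting into the budget: x_1* = 3 + 1/3·(m − 3·p_1 − 10·p_2)/p_1, and x_2* = 10 + 2/3·(…)/p_2.
Discretionary income = 208 − 3·14 − 10·12.96 = 36.4; x_2* = 10 + 2/3·36.4/12.96 = 11.8724.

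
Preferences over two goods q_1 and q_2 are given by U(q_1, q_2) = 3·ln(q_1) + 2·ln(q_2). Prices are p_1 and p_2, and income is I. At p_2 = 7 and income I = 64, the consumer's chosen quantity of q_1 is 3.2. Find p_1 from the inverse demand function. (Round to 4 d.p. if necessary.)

Tangency: MRS = (3/2)·q_2/q_1 = p_1/p_2.
Rearranging, p_2·q_2 = (2/3)·p_1·q_1. Substituting into the budget gives p_1·q_1·(1 + (2/3)) = I.
Demand: q_1*(p_1,p_2,I) = 0.6·I/p_1 and q_2* = 0.4·I/p_2.
Set q_1* = 3.2 in the demand function and solve for p_1: p_1 = 12.

p_1 = 12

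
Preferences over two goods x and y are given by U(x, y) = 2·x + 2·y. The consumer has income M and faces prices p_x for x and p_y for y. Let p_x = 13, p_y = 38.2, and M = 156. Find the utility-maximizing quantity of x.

x* = 12

x gives more utility per dollar, so spend all income on x: x* = M/p_x, y* = 0.
Numerically: x* = 12, y* = 0.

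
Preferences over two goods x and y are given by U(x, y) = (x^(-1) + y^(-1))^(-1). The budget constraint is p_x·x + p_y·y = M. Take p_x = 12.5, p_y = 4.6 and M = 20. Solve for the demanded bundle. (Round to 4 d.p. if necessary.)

MU_x ∝ x^(-2), MU_y ∝ y^(-2), so MRS = (y/x)^(2) = p_x/p_y.
Hence y/x = (p_x/p_y)^(1/(2)), i.e. raised to the 0.5 power.
With the ratio pinned down, the budget gives x* = M/(p_x + p_y·(y/x)) and y* = (y/x)·x*.
Numerically y/x = 1.648451, so x* = 20/(12.5 + 4.6·1.648451) = 0.9959 and y* = 1.648451·0.9959 = 1.6416.

x* = 0.9959, y* = 1.6416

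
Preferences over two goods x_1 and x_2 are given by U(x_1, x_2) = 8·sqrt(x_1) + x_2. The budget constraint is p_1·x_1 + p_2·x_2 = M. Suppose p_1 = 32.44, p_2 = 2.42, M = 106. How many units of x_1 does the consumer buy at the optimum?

x_1* = 0.089

Thus x_1* = (4·p_2/p_1)² — independent of M — with the rest of income spent on x_2.
Plugging in: x_1* = (4·2.42/32.44)² = 0.089.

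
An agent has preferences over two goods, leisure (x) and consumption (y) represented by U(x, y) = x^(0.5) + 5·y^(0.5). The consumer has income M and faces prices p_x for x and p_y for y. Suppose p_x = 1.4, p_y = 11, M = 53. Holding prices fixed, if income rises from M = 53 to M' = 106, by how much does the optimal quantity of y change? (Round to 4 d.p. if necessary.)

Δy* = 3.666

MRS = MU_x/MU_y = (1/5)·(y/x)^(0.5). Set equal to p_x/p_y.
Solve for the ratio: y/x = [5·p_x/p_y]^(2).
With the ratio pinned down, the budget gives x* = M/(p_x + p_y·(y/x)) and y* = (y/x)·x*.
Numerically y/x = 0.404959, so x* = 53/(1.4 + 11·0.404959) = 9.0528 and y* = 0.404959·9.0528 = 3.666.
At M' = 106: y* = 7.332. Change: 7.332 − 3.666 = 3.666.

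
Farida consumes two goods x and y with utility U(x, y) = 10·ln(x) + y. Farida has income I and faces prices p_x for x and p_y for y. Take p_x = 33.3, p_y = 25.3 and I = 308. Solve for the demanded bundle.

MU_x = 10/x, MU_y = 1. Tangency: 10/x = p_x/p_y.
So x*(p_x,p_y) = 10·p_y/p_x, independent of income; and y* = (I − 10·p_y)/p_y.
At the given prices: x* = 10·25.3/33.3 = 7.5976, and y* = 2.1739.

x* = 7.5976, y* = 2.1739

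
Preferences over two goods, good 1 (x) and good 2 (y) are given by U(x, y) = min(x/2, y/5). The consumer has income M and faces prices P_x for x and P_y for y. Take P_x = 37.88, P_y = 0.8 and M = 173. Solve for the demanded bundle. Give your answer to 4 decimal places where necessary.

Demand: x*(P_x,P_y,M) = 2·M/(2·P_x + 5·P_y), y* = 5·M/(2·P_x + 5·P_y).
Here 2·37.88 + 5·0.8 = 79.76, giving x* = 4.338 and y* = 10.845.

x* = 4.338, y* = 10.845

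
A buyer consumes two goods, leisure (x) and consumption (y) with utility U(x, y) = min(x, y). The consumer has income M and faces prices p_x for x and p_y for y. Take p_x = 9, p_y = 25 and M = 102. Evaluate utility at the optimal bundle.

V = 3

Leontief preferences: the optimum is at the kink where x/1 = y/1, i.e. y = x.
Budget: p_x·x + p_y·x = M, so (p_x + p_y)·x = M.
Demand: x*(p_x,p_y,M) = M/(p_x + p_y), y* = M/(p_x + p_y).
Here 9 + 25 = 34, giving x* = 3 and y* = 3.
Utility at the optimum: U(3, 3) = 3.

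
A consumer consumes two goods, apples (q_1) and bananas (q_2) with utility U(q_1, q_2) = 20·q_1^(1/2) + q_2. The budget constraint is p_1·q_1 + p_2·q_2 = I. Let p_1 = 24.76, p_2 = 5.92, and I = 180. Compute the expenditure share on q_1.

share on q_1 = 0.7864

Set MRS = p_1/p_2: 10·q_1^(−1/2) = p_1/p_2.
Solve: √q_1 = 10·p_2/p_1, so q_1*(p_1,p_2) = (10·p_2/p_1)², and q_2* = (I − p_1·q_1*)/p_2.
Plugging in: q_1* = (10·5.92/24.76)² = 5.7167, q_2* = 6.4959.
Expenditure on q_1: 24.76·5.7167 = 141.5444; share = 0.7864.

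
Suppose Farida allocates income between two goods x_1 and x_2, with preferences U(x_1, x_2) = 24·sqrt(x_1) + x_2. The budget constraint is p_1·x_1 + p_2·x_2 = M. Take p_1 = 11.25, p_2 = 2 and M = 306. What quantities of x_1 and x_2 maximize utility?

x_1* = 4.5511, x_2* = 127.4

MU_x_1 = 12/√x_1, MU_x_2 = 1. Tangency: 12/√x_1 = p_1/p_2.
Solve: √x_1 = 12·p_2/p_1, so x_1*(p_1,p_2) = (12·p_2/p_1)², and x_2* = (M − p_1·x_1*)/p_2.
Plugging in: x_1* = (12·2/11.25)² = 4.5511, x_2* = 127.4.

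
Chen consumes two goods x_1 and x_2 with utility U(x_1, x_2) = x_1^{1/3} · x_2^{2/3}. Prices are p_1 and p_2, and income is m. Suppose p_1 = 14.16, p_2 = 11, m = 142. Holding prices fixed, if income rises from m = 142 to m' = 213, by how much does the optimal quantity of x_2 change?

Δx_2* = 4.303

MU_x_1/MU_x_2 = (1/3·x_2)/(2/3·x_1); tangency sets this equal to p_1/p_2.
Rearranging, p_2·x_2 = 2·p_1·x_1. Substituting into the budget gives p_1·x_1·(1 + 2) = m.
Demand: x_1*(p_1,p_2,m) = 1/3·m/p_1 and x_2* = 2/3·m/p_2.
At p_1=14.16, p_2=11, m=142: x_2* = 2/3·142/11 = 8.6061.
At m' = 213: x_2* = 12.9091. Change: 12.9091 − 8.6061 = 4.303.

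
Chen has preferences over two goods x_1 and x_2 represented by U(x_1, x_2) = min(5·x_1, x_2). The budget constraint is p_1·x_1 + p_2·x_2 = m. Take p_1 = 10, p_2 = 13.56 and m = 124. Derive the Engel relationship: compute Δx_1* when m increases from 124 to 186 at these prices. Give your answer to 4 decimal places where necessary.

Leontief preferences: the optimum is at the kink where x_1/1 = x_2/5, i.e. x_2 = 5·x_1.
Budget: p_1·x_1 + p_2·5·x_1 = m, so (p_1 + 5·p_2)·x_1 = m.
Demand: x_1*(p_1,p_2,m) = m/(p_1 + 5·p_2), x_2* = 5·m/(p_1 + 5·p_2).
Here 10 + 5·13.56 = 77.8, giving x_1* = 1.5938.
At m' = 186: x_1* = 2.3907. Change: 2.3907 − 1.5938 = 0.7969.

Δx_1* = 0.7969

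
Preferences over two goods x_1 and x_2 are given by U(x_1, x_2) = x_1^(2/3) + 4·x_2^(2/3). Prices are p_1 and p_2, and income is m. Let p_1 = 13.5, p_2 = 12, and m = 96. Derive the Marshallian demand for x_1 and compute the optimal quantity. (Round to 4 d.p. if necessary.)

MU_x_1 ∝ x_1^(-1/3), MU_x_2 ∝ 4·x_2^(-1/3), so MRS = (1/4)·(x_2/x_1)^(1/3) = p_1/p_2.
Solve for the ratio: x_2/x_1 = [4·p_1/p_2]^(3).
With the ratio pinned down, the budget gives x_1* = m/(p_1 + p_2·(x_2/x_1)) and x_2* = (x_2/x_1)·x_1*.
Numerically x_2/x_1 = 91.125, so x_1* = 96/(13.5 + 12·91.125) = 0.0867.

x_1* = 0.0867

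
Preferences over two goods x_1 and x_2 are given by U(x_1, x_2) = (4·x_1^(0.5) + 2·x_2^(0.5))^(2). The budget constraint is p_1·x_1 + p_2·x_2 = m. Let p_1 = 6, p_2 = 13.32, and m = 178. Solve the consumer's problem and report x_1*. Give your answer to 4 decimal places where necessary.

x_1* = 26.664

MU_x_1 ∝ 4·x_1^(-0.5), MU_x_2 ∝ 2·x_2^(-0.5), so MRS = 2·(x_2/x_1)^(0.5) = p_1/p_2.
Hence x_2/x_1 = ((1/2)·p_1/p_2)^(1/(0.5)), i.e. raised to the 2 power.
Substitute x_2 = (x_2/x_1)·x_1 into the budget: x_1* = m/(p_1 + p_2·(x_2/x_1)).
Numerically x_2/x_1 = 0.050726, so x_1* = 178/(6 + 13.32·0.050726) = 26.664.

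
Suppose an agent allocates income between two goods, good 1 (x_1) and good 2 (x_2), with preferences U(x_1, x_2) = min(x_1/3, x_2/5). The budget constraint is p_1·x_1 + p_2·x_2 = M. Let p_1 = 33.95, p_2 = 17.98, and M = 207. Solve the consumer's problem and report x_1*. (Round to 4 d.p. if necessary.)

Demand: x_1*(p_1,p_2,M) = 3·M/(3·p_1 + 5·p_2), x_2* = 5·M/(3·p_1 + 5·p_2).
Here 3·33.95 + 5·17.98 = 191.75, giving x_1* = 3.2386.

x_1* = 3.2386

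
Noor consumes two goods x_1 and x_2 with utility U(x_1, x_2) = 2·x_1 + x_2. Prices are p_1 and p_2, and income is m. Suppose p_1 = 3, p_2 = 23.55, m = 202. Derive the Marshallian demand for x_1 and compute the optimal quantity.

Perfect substitutes: compare marginal utility per dollar. 2/p_1 vs 1/p_2 → 0.6667 vs 0.0425.
x_1 gives more utility per dollar, so spend all income on x_1: x_1* = m/p_1, x_2* = 0.
Numerically: x_1* = 67.3333, x_2* = 0.

x_1* = 67.3333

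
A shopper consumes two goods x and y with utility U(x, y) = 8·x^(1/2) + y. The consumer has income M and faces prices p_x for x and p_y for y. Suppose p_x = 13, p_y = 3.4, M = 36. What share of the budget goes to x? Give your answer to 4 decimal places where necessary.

share on x = 0.3952

Solve: √x = 4·p_y/p_x, so x*(p_x,p_y) = (4·p_y/p_x)², and y* = (M − p_x·x*)/p_y.
Plugging in: x* = (4·3.4/13)² = 1.0944, y* = 6.4036.
Expenditure on x: 13·1.0944 = 14.2277; share = 0.3952.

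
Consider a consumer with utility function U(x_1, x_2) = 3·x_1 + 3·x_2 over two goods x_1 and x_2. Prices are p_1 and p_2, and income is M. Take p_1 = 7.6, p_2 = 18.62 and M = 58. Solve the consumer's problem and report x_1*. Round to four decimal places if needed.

x_1* = 7.6316

x_1 gives more utility per dollar, so spend all income on x_1: x_1* = M/p_1, x_2* = 0.
Numerically: x_1* = 7.6316, x_2* = 0.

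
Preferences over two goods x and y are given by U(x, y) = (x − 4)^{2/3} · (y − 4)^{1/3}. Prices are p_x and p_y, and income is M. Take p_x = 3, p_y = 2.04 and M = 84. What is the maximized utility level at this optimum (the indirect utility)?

V = 12.8046

Substituting into the budget: x* = 4 + 2/3·(M − 4·p_x − 4·p_y)/p_x, and y* = 4 + 1/3·(…)/p_y.
Discretionary income = 84 − 4·3 − 4·2.04 = 63.84; x* = 4 + 2/3·63.84/3 = 18.1867; y* = 4 + 1/3·63.84/2.04 = 14.4314.
Utility at the optimum: U(18.1867, 14.4314) = 12.8046.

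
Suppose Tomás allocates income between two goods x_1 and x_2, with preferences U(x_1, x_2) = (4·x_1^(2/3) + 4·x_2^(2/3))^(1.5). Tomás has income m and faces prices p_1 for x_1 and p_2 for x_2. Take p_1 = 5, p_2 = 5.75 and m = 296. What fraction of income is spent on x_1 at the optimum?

MU_x_1 ∝ 4·x_1^(-1/3), MU_x_2 ∝ 4·x_2^(-1/3), so MRS = (x_2/x_1)^(1/3) = p_1/p_2.
Hence x_2/x_1 = (p_1/p_2)^(1/(1/3)), i.e. raised to the 3 power.
With the ratio pinned down, the budget gives x_1* = m/(p_1 + p_2·(x_2/x_1)) and x_2* = (x_2/x_1)·x_1*.
Numerically x_2/x_1 = 0.657516, so x_1* = 296/(5 + 5.75·0.657516) = 33.7102 and x_2* = 0.657516·33.7102 = 22.165.
Expenditure on x_1: 5·33.7102 = 168.5511; share = 0.5694.

share on x_1 = 0.5694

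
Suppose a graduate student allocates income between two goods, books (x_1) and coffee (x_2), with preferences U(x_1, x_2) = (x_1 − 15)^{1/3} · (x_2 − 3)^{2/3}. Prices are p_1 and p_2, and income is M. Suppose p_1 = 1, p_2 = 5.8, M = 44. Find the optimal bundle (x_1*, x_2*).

x_1* = 18.8667, x_2* = 4.3333

Discretionary income = 44 − 15·1 − 3·5.8 = 11.6; x_1* = 15 + 1/3·11.6/1 = 18.8667; x_2* = 3 + 2/3·11.6/5.8 = 4.3333.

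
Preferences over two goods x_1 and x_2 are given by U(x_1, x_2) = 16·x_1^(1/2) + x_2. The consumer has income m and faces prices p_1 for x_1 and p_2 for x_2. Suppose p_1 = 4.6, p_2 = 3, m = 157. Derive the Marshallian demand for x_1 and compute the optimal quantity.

x_1* = 27.2212

Utility is quasi-linear in x_2; the FOC for x_1 is 8/√x_1 = p_1/p_2.
Thus x_1* = (8·p_2/p_1)² — independent of m — with the rest of income spent on x_2.
Plugging in: x_1* = (8·3/4.6)² = 27.2212.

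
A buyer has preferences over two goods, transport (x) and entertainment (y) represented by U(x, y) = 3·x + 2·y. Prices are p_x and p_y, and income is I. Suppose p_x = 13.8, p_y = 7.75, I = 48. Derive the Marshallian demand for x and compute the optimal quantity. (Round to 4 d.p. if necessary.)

Linear utility — the consumer picks whichever good has higher MU/price: 3/13.8 = 0.2174 vs 2/7.75 = 0.2581.
y gives more utility per dollar, so spend all income on y: y* = I/p_y, x* = 0.
Numerically: x* = 0, y* = 6.1935.

x* = 0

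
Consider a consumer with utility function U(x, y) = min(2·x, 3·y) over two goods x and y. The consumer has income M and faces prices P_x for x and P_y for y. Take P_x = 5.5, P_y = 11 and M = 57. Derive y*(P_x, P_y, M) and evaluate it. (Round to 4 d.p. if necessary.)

y* = 2.961

With perfect complements, no substitution: consume in ratio x:y = 3:2.
Budget: P_x·x + P_y·(2/3)·x = M, so (3·P_x + 2·P_y)·x = 3·M.
Demand: x*(P_x,P_y,M) = 3·M/(3·P_x + 2·P_y), y* = 2·M/(3·P_x + 2·P_y).
Here 3·5.5 + 2·11 = 38.5, giving y* = 2.961.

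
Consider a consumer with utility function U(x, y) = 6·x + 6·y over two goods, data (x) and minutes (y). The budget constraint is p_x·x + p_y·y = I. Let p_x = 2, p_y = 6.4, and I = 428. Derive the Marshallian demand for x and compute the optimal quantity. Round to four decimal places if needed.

Linear utility — the consumer picks whichever good has higher MU/price: 6/2 = 3 vs 6/6.4 = 0.9375.
x gives more utility per dollar, so spend all income on x: x* = I/p_x, y* = 0.
Numerically: x* = 214, y* = 0.

x* = 214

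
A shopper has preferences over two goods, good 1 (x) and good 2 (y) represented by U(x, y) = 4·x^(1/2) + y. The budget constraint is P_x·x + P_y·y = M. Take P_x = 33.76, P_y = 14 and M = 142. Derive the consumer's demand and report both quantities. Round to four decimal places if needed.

x* = 0.6879, y* = 8.4841

Plugging in: x* = (2·14/33.76)² = 0.6879, y* = 8.4841.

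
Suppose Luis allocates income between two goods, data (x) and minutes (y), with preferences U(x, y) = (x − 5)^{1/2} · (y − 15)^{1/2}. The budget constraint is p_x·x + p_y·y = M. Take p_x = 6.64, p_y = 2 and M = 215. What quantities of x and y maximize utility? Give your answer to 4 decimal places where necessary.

x* = 16.4307, y* = 52.95

MRS = (y−15)/(x−5). Tangency with p_x/p_y gives y−15 = (p_x/p_y)·(x−5).
Substituting into the budget: x* = 5 + 0.5·(M − 5·p_x − 15·p_y)/p_x, and y* = 15 + 0.5·(…)/p_y.
Discretionary income = 215 − 5·6.64 − 15·2 = 151.8; x* = 5 + 0.5·151.8/6.64 = 16.4307; y* = 15 + 0.5·151.8/2 = 52.95.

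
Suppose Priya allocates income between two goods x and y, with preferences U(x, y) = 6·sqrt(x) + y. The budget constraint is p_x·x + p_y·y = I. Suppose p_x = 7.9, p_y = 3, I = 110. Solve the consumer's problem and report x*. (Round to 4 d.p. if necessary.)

Set MRS = p_x/p_y: 3·x^(−1/2) = p_x/p_y.
Solve: √x = 3·p_y/p_x, so x*(p_x,p_y) = (3·p_y/p_x)², and y* = (I − p_x·x*)/p_y.
Plugging in: x* = (3·3/7.9)² = 1.2979.

x* = 1.2979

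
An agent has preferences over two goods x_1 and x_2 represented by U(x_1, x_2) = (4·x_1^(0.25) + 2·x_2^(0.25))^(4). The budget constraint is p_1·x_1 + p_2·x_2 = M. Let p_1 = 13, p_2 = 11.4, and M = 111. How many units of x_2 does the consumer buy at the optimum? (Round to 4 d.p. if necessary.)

MRS = MU_x_1/MU_x_2 = 2·(x_2/x_1)^(0.75). Set equal to p_1/p_2.
Solve for the ratio: x_2/x_1 = [(1/2)·p_1/p_2]^(4/3).
With the ratio pinned down, the budget gives x_1* = M/(p_1 + p_2·(x_2/x_1)) and x_2* = (x_2/x_1)·x_1*.
Numerically x_2/x_1 = 0.472801, so x_1* = 111/(13 + 11.4·0.472801) = 6.0359 and x_2* = 0.472801·6.0359 = 2.8538.

x_2* = 2.8538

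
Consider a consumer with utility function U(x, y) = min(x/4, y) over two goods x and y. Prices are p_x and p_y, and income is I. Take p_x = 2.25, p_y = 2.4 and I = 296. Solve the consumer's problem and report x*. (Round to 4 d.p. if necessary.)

Leontief preferences: the optimum is at the kink where x/4 = y/1, i.e. y = (1/4)·x.
Budget: p_x·x + p_y·(1/4)·x = I, so (4·p_x + p_y)·x = 4·I.
Demand: x*(p_x,p_y,I) = 4·I/(4·p_x + p_y), y* = I/(4·p_x + p_y).
Here 4·2.25 + 2.4 = 11.4, giving x* = 103.8596.

x* = 103.8596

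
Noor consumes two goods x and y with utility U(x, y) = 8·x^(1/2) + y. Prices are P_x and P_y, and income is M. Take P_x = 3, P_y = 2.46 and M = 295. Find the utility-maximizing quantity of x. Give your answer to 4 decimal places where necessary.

Thus x* = (4·P_y/P_x)² — independent of M — with the rest of income spent on y.
Plugging in: x* = (4·2.46/3)² = 10.7584.

x* = 10.7584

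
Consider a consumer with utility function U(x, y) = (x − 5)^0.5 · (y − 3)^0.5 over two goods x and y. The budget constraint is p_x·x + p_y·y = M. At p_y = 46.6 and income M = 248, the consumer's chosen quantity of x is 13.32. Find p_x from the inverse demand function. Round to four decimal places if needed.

This is Cobb-Douglas in (x−5, y−3): tangency gives 0.5·p_y·(y−3) = 0.5·p_x·(x−5).
Substituting into the budget: x* = 5 + 0.5·(M − 5·p_x − 3·p_y)/p_x, and y* = 3 + 0.5·(…)/p_y.
Set x* = 13.32 in the demand function and solve for p_x: p_x = 5.

p_x = 5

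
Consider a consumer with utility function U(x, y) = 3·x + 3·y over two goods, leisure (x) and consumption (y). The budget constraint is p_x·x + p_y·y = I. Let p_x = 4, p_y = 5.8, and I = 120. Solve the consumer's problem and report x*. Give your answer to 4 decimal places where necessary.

x* = 30

Linear utility — the consumer picks whichever good has higher MU/price: 3/4 = 0.75 vs 3/5.8 = 0.5172.
x gives more utility per dollar, so spend all income on x: x* = I/p_x, y* = 0.
Numerically: x* = 30, y* = 0.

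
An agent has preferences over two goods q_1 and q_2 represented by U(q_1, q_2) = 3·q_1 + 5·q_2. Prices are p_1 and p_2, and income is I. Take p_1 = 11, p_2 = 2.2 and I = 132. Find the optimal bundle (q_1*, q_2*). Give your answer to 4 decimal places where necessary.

q_2 gives more utility per dollar, so spend all income on q_2: q_2* = I/p_2, q_1* = 0.
Numerically: q_1* = 0, q_2* = 60.

q_1* = 0, q_2* = 60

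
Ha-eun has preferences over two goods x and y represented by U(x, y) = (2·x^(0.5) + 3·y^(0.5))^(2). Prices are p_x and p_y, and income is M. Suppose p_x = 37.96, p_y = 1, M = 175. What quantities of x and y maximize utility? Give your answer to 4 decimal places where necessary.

Substitute y = (y/x)·x into the budget: x* = M/(p_x + p_y·(y/x)).
Numerically y/x = 3242.1636, so x* = 175/(37.96 + 1·3242.1636) = 0.0534 and y* = 3242.1636·0.0534 = 172.9748.

x* = 0.0534, y* = 172.9748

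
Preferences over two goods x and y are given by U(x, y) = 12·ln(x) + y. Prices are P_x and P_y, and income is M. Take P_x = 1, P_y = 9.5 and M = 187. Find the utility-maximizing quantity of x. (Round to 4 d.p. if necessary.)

Set MRS = P_x/P_y: (12/x)/1 = P_x/P_y.
So x*(P_x,P_y) = 12·P_y/P_x, independent of income; and y* = (M − 12·P_y)/P_y.
At the given prices: x* = 12·9.5/1 = 114.

x* = 114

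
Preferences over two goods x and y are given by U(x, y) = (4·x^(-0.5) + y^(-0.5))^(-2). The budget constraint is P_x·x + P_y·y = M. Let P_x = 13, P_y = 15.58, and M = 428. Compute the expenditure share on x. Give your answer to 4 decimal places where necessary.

share on x = 0.7035

From the CES first-order condition, 4·(y/x)^(1.5) = P_x/P_y.
Hence y/x = ((1/4)·P_x/P_y)^(1/(1.5)), i.e. raised to the 2/3 power.
Substitute y = (y/x)·x into the budget: x* = M/(P_x + P_y·(y/x)).
Numerically y/x = 0.351731, so x* = 428/(13 + 15.58·0.351731) = 23.1602 and y* = 0.351731·23.1602 = 8.1462.
Expenditure on x: 13·23.1602 = 301.0828; share = 0.7035.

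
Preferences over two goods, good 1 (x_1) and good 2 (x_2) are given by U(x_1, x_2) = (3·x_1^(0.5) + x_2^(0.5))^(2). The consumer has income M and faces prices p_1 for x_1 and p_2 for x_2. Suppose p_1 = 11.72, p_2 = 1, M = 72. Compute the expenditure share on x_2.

MRS = MU_x_1/MU_x_2 = 3·(x_2/x_1)^(0.5). Set equal to p_1/p_2.
Solve for the ratio: x_2/x_1 = [(1/3)·p_1/p_2]^(2).
Substitute x_2 = (x_2/x_1)·x_1 into the budget: x_1* = M/(p_1 + p_2·(x_2/x_1)).
Numerically x_2/x_1 = 15.262044, so x_1* = 72/(11.72 + 1·15.262044) = 2.6684 and x_2* = 15.262044·2.6684 = 40.7259.
Expenditure on x_2: 1·40.7259 = 40.7259; share = 0.5656.

share on x_2 = 0.5656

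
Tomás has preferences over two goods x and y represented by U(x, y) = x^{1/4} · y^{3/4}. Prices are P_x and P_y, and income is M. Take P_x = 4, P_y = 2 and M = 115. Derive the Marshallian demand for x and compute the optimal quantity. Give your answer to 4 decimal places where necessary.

Tangency: MRS = (1/3)·y/x = P_x/P_y.
Rearranging, P_y·y = 3·P_x·x. Substituting into the budget gives P_x·x·(1 + 3) = M.
Demand: x*(P_x,P_y,M) = 0.25·M/P_x and y* = 0.75·M/P_y.
At P_x=4, P_y=2, M=115: x* = 0.25·115/4 = 7.1875.

x* = 7.1875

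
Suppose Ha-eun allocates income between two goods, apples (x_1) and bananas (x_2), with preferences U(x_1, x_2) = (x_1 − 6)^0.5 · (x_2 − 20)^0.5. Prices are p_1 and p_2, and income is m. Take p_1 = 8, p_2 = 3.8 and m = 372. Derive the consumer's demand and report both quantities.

Let x_1' = x_1−6, x_2' = x_2−20. MRS = x_2'/x_1' = p_1/p_2.
Substituting into the budget: x_1* = 6 + 0.5·(m − 6·p_1 − 20·p_2)/p_1, and x_2* = 20 + 0.5·(…)/p_2.
Discretionary income = 372 − 6·8 − 20·3.8 = 248; x_1* = 6 + 0.5·248/8 = 21.5; x_2* = 20 + 0.5·248/3.8 = 52.6316.

x_1* = 21.5, x_2* = 52.6316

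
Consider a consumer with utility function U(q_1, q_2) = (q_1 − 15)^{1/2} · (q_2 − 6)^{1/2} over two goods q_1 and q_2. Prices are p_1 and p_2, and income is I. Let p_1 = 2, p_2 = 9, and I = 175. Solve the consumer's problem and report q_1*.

Let q_1' = q_1−15, q_2' = q_2−6. MRS = q_2'/q_1' = p_1/p_2.
After buying the subsistence bundle (15, 6), a share 0.5 of the remaining income goes to q_1: q_1* = 15 + 0.5·(I − 15p_1 − 6p_2)/p_1.
Discretionary income = 175 − 15·2 − 6·9 = 91; q_1* = 15 + 0.5·91/2 = 37.75.

q_1* = 37.75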